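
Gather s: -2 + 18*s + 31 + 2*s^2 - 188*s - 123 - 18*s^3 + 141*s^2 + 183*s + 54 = -18*s^3 + 143*s^2 + 13*s - 40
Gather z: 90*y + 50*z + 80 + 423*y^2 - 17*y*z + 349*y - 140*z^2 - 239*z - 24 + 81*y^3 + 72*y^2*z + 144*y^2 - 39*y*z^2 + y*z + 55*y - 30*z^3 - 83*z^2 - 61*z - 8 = 81*y^3 + 567*y^2 + 494*y - 30*z^3 + z^2*(-39*y - 223) + z*(72*y^2 - 16*y - 250) + 48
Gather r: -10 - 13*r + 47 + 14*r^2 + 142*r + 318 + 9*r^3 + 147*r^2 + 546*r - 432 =9*r^3 + 161*r^2 + 675*r - 77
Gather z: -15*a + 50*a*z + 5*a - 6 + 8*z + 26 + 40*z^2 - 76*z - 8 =-10*a + 40*z^2 + z*(50*a - 68) + 12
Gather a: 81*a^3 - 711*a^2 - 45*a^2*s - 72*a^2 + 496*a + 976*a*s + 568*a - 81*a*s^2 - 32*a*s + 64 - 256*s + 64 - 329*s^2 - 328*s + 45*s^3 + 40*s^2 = 81*a^3 + a^2*(-45*s - 783) + a*(-81*s^2 + 944*s + 1064) + 45*s^3 - 289*s^2 - 584*s + 128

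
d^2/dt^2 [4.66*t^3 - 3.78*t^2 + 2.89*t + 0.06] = 27.96*t - 7.56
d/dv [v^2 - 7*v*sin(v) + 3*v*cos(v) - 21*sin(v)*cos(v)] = -3*v*sin(v) - 7*v*cos(v) + 2*v - 7*sin(v) + 3*cos(v) - 21*cos(2*v)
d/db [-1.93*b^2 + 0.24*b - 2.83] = 0.24 - 3.86*b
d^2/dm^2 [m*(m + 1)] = 2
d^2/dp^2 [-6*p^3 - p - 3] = -36*p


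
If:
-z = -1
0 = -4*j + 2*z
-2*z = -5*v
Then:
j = 1/2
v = 2/5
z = 1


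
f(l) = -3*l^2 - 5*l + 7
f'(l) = -6*l - 5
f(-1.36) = 8.25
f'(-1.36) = 3.16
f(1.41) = -6.01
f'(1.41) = -13.46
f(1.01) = -1.11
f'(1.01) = -11.06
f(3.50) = -47.25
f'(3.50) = -26.00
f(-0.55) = 8.84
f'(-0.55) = -1.70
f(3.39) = -44.43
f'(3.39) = -25.34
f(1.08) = -1.90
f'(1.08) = -11.48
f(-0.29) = 8.20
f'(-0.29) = -3.26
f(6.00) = -131.00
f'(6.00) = -41.00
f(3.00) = -35.00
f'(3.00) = -23.00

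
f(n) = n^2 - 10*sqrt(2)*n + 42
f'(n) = 2*n - 10*sqrt(2)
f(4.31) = -0.38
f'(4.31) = -5.52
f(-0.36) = 47.22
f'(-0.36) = -14.86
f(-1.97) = 73.74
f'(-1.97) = -18.08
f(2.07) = 17.01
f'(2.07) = -10.00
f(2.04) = 17.31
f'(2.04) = -10.06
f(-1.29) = 61.91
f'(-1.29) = -16.72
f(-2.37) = 81.13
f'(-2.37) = -18.88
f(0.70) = 32.59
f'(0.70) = -12.74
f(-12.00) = 355.71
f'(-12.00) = -38.14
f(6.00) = -6.85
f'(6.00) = -2.14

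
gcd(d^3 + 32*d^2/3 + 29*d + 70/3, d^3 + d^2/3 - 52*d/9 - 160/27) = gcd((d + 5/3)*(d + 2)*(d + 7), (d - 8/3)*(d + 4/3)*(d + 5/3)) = d + 5/3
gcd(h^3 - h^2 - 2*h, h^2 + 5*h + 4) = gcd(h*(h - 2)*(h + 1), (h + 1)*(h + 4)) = h + 1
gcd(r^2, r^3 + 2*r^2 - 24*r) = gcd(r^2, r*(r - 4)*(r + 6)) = r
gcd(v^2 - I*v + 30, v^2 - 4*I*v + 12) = v - 6*I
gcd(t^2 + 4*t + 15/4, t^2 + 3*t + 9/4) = t + 3/2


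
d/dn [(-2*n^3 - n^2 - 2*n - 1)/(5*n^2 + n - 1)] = (-10*n^4 - 4*n^3 + 15*n^2 + 12*n + 3)/(25*n^4 + 10*n^3 - 9*n^2 - 2*n + 1)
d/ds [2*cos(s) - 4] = -2*sin(s)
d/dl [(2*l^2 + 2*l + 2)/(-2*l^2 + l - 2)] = 6*(l^2 - 1)/(4*l^4 - 4*l^3 + 9*l^2 - 4*l + 4)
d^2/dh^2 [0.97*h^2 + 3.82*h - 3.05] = 1.94000000000000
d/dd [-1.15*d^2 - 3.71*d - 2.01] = -2.3*d - 3.71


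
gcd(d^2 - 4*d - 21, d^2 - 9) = d + 3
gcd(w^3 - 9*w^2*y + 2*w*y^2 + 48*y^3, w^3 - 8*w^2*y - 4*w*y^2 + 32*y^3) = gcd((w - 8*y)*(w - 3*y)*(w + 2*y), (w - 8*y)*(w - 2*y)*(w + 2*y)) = -w^2 + 6*w*y + 16*y^2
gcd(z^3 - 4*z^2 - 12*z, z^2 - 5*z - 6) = z - 6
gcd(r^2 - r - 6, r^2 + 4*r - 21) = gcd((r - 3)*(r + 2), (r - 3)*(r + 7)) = r - 3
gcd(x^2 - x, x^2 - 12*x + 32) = 1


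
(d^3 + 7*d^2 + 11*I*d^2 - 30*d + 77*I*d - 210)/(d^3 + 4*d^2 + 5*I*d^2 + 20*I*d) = (d^2 + d*(7 + 6*I) + 42*I)/(d*(d + 4))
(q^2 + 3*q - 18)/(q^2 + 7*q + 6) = (q - 3)/(q + 1)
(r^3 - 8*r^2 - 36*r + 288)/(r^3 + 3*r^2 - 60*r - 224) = (r^2 - 36)/(r^2 + 11*r + 28)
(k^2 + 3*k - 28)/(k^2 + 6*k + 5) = (k^2 + 3*k - 28)/(k^2 + 6*k + 5)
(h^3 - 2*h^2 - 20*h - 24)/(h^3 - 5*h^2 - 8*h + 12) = (h + 2)/(h - 1)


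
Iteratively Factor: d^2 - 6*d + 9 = (d - 3)*(d - 3)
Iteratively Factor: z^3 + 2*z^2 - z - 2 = (z + 1)*(z^2 + z - 2) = (z + 1)*(z + 2)*(z - 1)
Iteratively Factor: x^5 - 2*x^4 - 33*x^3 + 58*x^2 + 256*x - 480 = (x - 3)*(x^4 + x^3 - 30*x^2 - 32*x + 160) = (x - 3)*(x + 4)*(x^3 - 3*x^2 - 18*x + 40) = (x - 5)*(x - 3)*(x + 4)*(x^2 + 2*x - 8) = (x - 5)*(x - 3)*(x + 4)^2*(x - 2)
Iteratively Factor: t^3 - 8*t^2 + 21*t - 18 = (t - 3)*(t^2 - 5*t + 6) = (t - 3)^2*(t - 2)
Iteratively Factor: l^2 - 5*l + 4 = (l - 4)*(l - 1)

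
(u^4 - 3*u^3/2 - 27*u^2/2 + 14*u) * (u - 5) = u^5 - 13*u^4/2 - 6*u^3 + 163*u^2/2 - 70*u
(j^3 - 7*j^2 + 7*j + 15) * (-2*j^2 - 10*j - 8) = -2*j^5 + 4*j^4 + 48*j^3 - 44*j^2 - 206*j - 120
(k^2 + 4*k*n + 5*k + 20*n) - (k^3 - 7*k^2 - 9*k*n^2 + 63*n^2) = -k^3 + 8*k^2 + 9*k*n^2 + 4*k*n + 5*k - 63*n^2 + 20*n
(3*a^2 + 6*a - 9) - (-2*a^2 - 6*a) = 5*a^2 + 12*a - 9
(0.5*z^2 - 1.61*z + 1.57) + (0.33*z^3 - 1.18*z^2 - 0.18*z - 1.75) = 0.33*z^3 - 0.68*z^2 - 1.79*z - 0.18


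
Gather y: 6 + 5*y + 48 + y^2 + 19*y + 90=y^2 + 24*y + 144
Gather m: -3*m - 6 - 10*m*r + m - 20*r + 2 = m*(-10*r - 2) - 20*r - 4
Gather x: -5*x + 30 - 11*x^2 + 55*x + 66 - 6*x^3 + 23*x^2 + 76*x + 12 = -6*x^3 + 12*x^2 + 126*x + 108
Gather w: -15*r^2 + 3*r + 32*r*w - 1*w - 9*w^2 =-15*r^2 + 3*r - 9*w^2 + w*(32*r - 1)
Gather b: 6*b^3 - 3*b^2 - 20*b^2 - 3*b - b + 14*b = 6*b^3 - 23*b^2 + 10*b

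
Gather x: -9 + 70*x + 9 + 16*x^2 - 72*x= 16*x^2 - 2*x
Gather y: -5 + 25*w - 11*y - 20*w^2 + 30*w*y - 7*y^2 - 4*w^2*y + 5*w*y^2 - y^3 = -20*w^2 + 25*w - y^3 + y^2*(5*w - 7) + y*(-4*w^2 + 30*w - 11) - 5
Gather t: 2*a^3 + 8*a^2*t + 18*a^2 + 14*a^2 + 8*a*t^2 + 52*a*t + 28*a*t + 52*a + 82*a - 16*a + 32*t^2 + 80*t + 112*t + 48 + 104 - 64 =2*a^3 + 32*a^2 + 118*a + t^2*(8*a + 32) + t*(8*a^2 + 80*a + 192) + 88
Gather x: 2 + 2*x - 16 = 2*x - 14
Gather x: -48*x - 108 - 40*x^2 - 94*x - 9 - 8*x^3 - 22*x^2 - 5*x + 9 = -8*x^3 - 62*x^2 - 147*x - 108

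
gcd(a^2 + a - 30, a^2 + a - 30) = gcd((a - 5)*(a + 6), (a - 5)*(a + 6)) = a^2 + a - 30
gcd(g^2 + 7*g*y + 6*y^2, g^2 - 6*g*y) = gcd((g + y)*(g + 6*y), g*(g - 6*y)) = 1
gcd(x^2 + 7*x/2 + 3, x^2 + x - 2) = x + 2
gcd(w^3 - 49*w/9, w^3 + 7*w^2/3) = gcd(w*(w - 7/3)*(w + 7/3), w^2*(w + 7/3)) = w^2 + 7*w/3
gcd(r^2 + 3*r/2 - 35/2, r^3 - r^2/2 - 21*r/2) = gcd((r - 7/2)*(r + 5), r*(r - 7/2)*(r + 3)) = r - 7/2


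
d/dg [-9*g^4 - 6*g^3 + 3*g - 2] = -36*g^3 - 18*g^2 + 3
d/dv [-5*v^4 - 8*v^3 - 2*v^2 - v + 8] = -20*v^3 - 24*v^2 - 4*v - 1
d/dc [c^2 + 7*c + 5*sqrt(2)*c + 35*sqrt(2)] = 2*c + 7 + 5*sqrt(2)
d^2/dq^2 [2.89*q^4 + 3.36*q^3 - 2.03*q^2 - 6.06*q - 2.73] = 34.68*q^2 + 20.16*q - 4.06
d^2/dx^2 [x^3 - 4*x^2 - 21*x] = 6*x - 8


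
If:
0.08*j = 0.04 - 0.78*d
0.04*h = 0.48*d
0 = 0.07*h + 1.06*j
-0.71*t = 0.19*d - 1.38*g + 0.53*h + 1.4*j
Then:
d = 0.06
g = 0.514492753623188*t + 0.220062427975059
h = 0.67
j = -0.04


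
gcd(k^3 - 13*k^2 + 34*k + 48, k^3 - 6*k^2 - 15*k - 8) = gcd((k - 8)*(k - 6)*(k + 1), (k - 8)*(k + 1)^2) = k^2 - 7*k - 8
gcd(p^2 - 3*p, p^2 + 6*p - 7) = 1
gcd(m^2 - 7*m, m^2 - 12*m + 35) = m - 7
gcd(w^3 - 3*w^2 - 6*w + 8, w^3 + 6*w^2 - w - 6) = w - 1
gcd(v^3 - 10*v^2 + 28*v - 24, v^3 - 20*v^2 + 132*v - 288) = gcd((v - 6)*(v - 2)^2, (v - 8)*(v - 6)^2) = v - 6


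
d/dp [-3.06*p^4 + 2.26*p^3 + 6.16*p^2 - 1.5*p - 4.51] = -12.24*p^3 + 6.78*p^2 + 12.32*p - 1.5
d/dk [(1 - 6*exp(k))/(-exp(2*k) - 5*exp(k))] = (-6*exp(2*k) + 2*exp(k) + 5)*exp(-k)/(exp(2*k) + 10*exp(k) + 25)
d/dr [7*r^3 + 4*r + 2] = 21*r^2 + 4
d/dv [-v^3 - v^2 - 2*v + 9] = -3*v^2 - 2*v - 2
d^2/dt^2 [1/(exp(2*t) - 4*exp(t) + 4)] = 4*(exp(t) + 1)*exp(t)/(exp(4*t) - 8*exp(3*t) + 24*exp(2*t) - 32*exp(t) + 16)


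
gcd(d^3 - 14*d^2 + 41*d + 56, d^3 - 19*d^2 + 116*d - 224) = d^2 - 15*d + 56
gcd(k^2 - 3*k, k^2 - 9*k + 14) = 1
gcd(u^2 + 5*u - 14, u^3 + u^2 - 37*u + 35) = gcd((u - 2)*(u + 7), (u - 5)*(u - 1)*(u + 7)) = u + 7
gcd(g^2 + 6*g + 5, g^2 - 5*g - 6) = g + 1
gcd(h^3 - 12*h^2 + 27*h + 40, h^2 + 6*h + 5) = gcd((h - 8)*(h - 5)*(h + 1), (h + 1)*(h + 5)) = h + 1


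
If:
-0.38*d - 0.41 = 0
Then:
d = -1.08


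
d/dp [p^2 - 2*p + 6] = 2*p - 2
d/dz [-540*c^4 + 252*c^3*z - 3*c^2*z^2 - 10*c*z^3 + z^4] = 252*c^3 - 6*c^2*z - 30*c*z^2 + 4*z^3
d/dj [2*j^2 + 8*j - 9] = 4*j + 8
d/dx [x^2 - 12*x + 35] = 2*x - 12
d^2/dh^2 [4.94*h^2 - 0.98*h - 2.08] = 9.88000000000000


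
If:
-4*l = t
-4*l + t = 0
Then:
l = 0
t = 0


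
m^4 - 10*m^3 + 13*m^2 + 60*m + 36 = (m - 6)^2*(m + 1)^2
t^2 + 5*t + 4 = (t + 1)*(t + 4)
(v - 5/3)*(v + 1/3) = v^2 - 4*v/3 - 5/9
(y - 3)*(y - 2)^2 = y^3 - 7*y^2 + 16*y - 12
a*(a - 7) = a^2 - 7*a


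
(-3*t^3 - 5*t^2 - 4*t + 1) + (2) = -3*t^3 - 5*t^2 - 4*t + 3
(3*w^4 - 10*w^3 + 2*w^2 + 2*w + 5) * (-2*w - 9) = -6*w^5 - 7*w^4 + 86*w^3 - 22*w^2 - 28*w - 45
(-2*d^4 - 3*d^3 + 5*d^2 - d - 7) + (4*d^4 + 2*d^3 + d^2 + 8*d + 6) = 2*d^4 - d^3 + 6*d^2 + 7*d - 1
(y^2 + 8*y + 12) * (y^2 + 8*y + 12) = y^4 + 16*y^3 + 88*y^2 + 192*y + 144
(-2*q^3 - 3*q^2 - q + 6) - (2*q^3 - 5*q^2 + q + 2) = -4*q^3 + 2*q^2 - 2*q + 4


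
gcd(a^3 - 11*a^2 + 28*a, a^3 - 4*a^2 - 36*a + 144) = a - 4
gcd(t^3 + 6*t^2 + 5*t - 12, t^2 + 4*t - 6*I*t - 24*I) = t + 4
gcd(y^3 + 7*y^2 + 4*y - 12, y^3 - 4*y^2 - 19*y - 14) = y + 2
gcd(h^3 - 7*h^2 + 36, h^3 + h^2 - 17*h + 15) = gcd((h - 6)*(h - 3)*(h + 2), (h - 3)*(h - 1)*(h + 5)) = h - 3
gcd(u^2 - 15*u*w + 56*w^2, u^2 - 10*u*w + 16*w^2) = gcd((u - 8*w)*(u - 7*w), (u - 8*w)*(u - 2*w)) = u - 8*w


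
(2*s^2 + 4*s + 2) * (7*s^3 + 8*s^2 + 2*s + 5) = 14*s^5 + 44*s^4 + 50*s^3 + 34*s^2 + 24*s + 10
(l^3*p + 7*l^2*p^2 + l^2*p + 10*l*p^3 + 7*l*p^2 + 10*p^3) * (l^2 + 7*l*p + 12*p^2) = l^5*p + 14*l^4*p^2 + l^4*p + 71*l^3*p^3 + 14*l^3*p^2 + 154*l^2*p^4 + 71*l^2*p^3 + 120*l*p^5 + 154*l*p^4 + 120*p^5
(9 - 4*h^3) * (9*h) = -36*h^4 + 81*h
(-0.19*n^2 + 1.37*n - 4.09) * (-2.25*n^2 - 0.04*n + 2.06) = 0.4275*n^4 - 3.0749*n^3 + 8.7563*n^2 + 2.9858*n - 8.4254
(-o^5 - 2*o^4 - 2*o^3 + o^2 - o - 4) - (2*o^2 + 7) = -o^5 - 2*o^4 - 2*o^3 - o^2 - o - 11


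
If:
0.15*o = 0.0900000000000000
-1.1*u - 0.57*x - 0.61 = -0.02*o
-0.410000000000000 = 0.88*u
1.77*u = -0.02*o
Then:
No Solution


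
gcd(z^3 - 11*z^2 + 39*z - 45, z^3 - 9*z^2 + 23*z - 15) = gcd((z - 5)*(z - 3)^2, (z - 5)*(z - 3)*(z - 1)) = z^2 - 8*z + 15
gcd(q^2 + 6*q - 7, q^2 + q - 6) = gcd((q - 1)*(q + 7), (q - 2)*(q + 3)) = 1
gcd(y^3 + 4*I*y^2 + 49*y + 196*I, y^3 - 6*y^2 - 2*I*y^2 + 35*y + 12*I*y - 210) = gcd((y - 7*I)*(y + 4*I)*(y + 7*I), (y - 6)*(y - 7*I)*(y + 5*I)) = y - 7*I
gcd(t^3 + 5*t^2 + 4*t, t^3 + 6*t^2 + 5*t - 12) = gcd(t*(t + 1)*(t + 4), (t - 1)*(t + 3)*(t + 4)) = t + 4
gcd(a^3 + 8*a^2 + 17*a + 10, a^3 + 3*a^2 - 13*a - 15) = a^2 + 6*a + 5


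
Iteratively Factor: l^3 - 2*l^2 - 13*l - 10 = (l + 1)*(l^2 - 3*l - 10) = (l - 5)*(l + 1)*(l + 2)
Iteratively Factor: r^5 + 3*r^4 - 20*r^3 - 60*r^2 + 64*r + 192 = (r - 2)*(r^4 + 5*r^3 - 10*r^2 - 80*r - 96) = (r - 2)*(r + 3)*(r^3 + 2*r^2 - 16*r - 32) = (r - 4)*(r - 2)*(r + 3)*(r^2 + 6*r + 8) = (r - 4)*(r - 2)*(r + 2)*(r + 3)*(r + 4)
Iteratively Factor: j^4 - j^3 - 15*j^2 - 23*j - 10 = (j + 1)*(j^3 - 2*j^2 - 13*j - 10) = (j + 1)^2*(j^2 - 3*j - 10) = (j - 5)*(j + 1)^2*(j + 2)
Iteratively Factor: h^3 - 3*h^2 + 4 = (h + 1)*(h^2 - 4*h + 4) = (h - 2)*(h + 1)*(h - 2)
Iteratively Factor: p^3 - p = (p - 1)*(p^2 + p) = p*(p - 1)*(p + 1)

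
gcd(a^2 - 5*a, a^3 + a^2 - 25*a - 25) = a - 5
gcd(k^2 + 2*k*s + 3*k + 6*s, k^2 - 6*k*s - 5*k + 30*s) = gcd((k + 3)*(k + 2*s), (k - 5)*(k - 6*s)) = 1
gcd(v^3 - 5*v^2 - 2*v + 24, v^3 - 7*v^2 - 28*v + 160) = v - 4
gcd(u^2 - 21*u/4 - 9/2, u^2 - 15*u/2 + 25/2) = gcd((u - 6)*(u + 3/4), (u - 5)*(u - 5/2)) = 1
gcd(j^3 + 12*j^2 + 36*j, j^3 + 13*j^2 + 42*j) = j^2 + 6*j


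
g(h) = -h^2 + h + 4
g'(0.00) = 1.00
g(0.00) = 4.00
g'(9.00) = -17.00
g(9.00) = -68.00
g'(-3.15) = 7.30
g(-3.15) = -9.07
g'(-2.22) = 5.44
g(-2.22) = -3.15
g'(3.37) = -5.74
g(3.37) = -3.99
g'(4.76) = -8.52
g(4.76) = -13.90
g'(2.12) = -3.24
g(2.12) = 1.63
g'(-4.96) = 10.92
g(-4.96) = -25.56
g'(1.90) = -2.80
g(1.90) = 2.29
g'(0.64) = -0.28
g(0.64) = 4.23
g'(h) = 1 - 2*h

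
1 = 1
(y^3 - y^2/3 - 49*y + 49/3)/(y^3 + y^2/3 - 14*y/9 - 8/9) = 3*(3*y^3 - y^2 - 147*y + 49)/(9*y^3 + 3*y^2 - 14*y - 8)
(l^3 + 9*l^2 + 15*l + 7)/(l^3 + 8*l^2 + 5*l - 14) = (l^2 + 2*l + 1)/(l^2 + l - 2)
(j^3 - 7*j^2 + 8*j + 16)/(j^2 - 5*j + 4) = (j^2 - 3*j - 4)/(j - 1)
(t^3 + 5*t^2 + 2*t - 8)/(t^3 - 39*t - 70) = (t^2 + 3*t - 4)/(t^2 - 2*t - 35)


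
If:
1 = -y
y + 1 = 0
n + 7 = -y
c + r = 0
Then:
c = -r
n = -6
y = -1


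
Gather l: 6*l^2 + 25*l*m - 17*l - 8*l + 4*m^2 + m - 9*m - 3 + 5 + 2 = 6*l^2 + l*(25*m - 25) + 4*m^2 - 8*m + 4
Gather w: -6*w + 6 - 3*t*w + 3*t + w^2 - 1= 3*t + w^2 + w*(-3*t - 6) + 5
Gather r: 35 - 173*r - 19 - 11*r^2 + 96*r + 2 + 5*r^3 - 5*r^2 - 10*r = 5*r^3 - 16*r^2 - 87*r + 18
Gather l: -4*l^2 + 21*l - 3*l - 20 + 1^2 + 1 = -4*l^2 + 18*l - 18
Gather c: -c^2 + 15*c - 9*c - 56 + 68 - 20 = -c^2 + 6*c - 8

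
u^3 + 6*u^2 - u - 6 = (u - 1)*(u + 1)*(u + 6)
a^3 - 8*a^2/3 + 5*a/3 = a*(a - 5/3)*(a - 1)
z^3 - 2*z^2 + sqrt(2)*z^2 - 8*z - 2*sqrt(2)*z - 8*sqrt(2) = (z - 4)*(z + 2)*(z + sqrt(2))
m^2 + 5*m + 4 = (m + 1)*(m + 4)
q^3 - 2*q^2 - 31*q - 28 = (q - 7)*(q + 1)*(q + 4)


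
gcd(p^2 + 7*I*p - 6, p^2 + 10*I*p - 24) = p + 6*I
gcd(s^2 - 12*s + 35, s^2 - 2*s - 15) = s - 5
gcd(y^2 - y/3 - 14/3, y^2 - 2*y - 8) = y + 2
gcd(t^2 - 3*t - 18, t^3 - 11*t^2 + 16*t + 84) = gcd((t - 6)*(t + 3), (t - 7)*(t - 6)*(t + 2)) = t - 6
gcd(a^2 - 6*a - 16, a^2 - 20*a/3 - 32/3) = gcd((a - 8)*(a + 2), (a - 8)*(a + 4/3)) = a - 8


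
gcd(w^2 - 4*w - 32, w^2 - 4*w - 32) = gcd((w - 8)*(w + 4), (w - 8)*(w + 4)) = w^2 - 4*w - 32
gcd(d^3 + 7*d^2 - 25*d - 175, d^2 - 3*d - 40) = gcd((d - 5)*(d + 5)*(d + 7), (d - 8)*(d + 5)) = d + 5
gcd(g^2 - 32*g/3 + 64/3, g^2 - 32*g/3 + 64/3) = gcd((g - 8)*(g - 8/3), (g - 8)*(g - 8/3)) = g^2 - 32*g/3 + 64/3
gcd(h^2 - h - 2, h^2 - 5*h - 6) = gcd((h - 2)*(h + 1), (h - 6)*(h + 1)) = h + 1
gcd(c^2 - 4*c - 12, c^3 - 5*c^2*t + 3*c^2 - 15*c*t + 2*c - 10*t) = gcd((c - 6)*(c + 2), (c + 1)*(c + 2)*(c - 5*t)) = c + 2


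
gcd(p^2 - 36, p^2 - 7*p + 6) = p - 6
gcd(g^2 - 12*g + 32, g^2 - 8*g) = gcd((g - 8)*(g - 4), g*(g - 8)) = g - 8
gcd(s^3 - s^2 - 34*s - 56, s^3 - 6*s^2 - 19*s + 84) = s^2 - 3*s - 28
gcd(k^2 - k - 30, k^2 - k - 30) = k^2 - k - 30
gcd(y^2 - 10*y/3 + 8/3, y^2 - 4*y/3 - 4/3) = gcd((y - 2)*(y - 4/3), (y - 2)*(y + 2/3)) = y - 2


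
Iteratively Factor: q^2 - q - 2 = (q - 2)*(q + 1)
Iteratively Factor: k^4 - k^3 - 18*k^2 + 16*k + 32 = (k + 4)*(k^3 - 5*k^2 + 2*k + 8) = (k + 1)*(k + 4)*(k^2 - 6*k + 8) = (k - 2)*(k + 1)*(k + 4)*(k - 4)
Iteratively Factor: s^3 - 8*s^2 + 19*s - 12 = (s - 1)*(s^2 - 7*s + 12) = (s - 4)*(s - 1)*(s - 3)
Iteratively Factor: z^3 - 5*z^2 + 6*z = (z)*(z^2 - 5*z + 6) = z*(z - 2)*(z - 3)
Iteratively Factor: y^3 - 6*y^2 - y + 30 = (y - 3)*(y^2 - 3*y - 10) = (y - 5)*(y - 3)*(y + 2)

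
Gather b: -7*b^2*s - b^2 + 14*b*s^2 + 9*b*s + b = b^2*(-7*s - 1) + b*(14*s^2 + 9*s + 1)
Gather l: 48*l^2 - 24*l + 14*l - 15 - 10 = 48*l^2 - 10*l - 25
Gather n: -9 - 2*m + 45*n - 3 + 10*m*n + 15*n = -2*m + n*(10*m + 60) - 12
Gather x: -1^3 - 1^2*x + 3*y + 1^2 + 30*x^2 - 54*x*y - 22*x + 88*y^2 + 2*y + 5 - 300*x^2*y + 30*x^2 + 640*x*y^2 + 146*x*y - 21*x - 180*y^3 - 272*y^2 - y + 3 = x^2*(60 - 300*y) + x*(640*y^2 + 92*y - 44) - 180*y^3 - 184*y^2 + 4*y + 8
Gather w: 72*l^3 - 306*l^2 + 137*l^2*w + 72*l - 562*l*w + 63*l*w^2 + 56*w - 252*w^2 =72*l^3 - 306*l^2 + 72*l + w^2*(63*l - 252) + w*(137*l^2 - 562*l + 56)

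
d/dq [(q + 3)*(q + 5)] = 2*q + 8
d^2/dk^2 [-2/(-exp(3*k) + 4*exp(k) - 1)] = 2*((4 - 9*exp(2*k))*(exp(3*k) - 4*exp(k) + 1) + 2*(3*exp(2*k) - 4)^2*exp(k))*exp(k)/(exp(3*k) - 4*exp(k) + 1)^3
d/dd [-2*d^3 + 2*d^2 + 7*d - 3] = -6*d^2 + 4*d + 7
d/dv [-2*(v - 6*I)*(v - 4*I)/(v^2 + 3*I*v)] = 2*(-13*I*v^2 - 48*v - 72*I)/(v^2*(v^2 + 6*I*v - 9))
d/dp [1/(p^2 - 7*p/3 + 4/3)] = 3*(7 - 6*p)/(3*p^2 - 7*p + 4)^2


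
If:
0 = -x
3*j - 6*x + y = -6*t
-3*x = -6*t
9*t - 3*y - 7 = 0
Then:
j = 7/9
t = 0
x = 0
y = -7/3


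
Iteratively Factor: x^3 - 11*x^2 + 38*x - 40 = (x - 5)*(x^2 - 6*x + 8) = (x - 5)*(x - 4)*(x - 2)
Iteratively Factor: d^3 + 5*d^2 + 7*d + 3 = (d + 1)*(d^2 + 4*d + 3) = (d + 1)*(d + 3)*(d + 1)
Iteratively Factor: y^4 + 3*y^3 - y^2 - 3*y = (y + 1)*(y^3 + 2*y^2 - 3*y) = (y + 1)*(y + 3)*(y^2 - y) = (y - 1)*(y + 1)*(y + 3)*(y)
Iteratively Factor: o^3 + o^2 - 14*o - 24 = (o - 4)*(o^2 + 5*o + 6) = (o - 4)*(o + 2)*(o + 3)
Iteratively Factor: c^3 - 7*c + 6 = (c + 3)*(c^2 - 3*c + 2) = (c - 1)*(c + 3)*(c - 2)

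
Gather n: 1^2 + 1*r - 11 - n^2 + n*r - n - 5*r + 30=-n^2 + n*(r - 1) - 4*r + 20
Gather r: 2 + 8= 10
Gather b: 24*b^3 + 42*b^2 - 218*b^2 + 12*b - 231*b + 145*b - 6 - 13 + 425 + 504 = 24*b^3 - 176*b^2 - 74*b + 910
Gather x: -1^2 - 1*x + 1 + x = 0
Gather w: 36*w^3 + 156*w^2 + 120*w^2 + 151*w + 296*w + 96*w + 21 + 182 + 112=36*w^3 + 276*w^2 + 543*w + 315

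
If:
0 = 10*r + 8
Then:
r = -4/5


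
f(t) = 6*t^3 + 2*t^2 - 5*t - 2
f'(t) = 18*t^2 + 4*t - 5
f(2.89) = 145.08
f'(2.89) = 156.90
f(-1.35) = -6.37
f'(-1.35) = 22.40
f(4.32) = 497.45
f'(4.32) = 348.20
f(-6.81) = -1770.13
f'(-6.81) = 802.53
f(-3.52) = -221.30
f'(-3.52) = 203.95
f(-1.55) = -11.79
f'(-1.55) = 32.04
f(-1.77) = -20.16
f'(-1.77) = 44.31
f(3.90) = 364.83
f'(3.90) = 284.38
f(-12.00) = -10022.00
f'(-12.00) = 2539.00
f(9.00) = 4489.00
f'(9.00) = 1489.00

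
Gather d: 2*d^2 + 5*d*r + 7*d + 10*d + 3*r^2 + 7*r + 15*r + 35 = 2*d^2 + d*(5*r + 17) + 3*r^2 + 22*r + 35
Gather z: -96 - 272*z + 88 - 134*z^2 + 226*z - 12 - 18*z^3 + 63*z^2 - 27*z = -18*z^3 - 71*z^2 - 73*z - 20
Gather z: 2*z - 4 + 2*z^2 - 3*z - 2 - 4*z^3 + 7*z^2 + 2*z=-4*z^3 + 9*z^2 + z - 6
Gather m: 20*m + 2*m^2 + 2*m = 2*m^2 + 22*m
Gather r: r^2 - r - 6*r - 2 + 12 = r^2 - 7*r + 10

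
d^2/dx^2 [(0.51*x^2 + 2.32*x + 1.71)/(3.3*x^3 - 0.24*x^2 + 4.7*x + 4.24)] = (11.1078*x^6 + 151.5888*x^5 + 164.97756*x^4 - 192.120576*x^3 - 226.699848*x^2 - 140.966208*x + 4.899224)/(35.937*x^9 - 7.8408*x^8 + 154.11924*x^7 + 116.172576*x^6 + 199.35468*x^5 + 379.402272*x^4 + 253.10492*x^3 + 268.040928*x^2 + 253.48416*x + 76.225024)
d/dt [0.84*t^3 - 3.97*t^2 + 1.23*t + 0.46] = 2.52*t^2 - 7.94*t + 1.23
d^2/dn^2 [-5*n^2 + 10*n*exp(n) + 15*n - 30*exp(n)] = 10*n*exp(n) - 10*exp(n) - 10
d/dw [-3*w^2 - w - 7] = -6*w - 1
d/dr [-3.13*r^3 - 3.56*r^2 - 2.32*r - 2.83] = -9.39*r^2 - 7.12*r - 2.32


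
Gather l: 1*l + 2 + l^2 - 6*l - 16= l^2 - 5*l - 14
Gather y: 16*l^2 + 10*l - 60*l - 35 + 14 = 16*l^2 - 50*l - 21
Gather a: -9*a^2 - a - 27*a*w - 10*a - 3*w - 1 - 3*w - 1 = -9*a^2 + a*(-27*w - 11) - 6*w - 2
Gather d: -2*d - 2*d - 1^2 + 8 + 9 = 16 - 4*d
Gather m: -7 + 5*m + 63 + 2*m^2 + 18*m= 2*m^2 + 23*m + 56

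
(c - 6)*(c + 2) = c^2 - 4*c - 12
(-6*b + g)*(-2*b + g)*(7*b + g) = 84*b^3 - 44*b^2*g - b*g^2 + g^3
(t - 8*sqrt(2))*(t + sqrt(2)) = t^2 - 7*sqrt(2)*t - 16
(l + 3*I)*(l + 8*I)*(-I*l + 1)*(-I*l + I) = -l^4 + l^3 - 12*I*l^3 + 35*l^2 + 12*I*l^2 - 35*l + 24*I*l - 24*I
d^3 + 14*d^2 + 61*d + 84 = (d + 3)*(d + 4)*(d + 7)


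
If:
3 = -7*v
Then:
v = -3/7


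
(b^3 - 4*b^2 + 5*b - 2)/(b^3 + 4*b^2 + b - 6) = (b^2 - 3*b + 2)/(b^2 + 5*b + 6)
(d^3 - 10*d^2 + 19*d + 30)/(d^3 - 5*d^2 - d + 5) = (d - 6)/(d - 1)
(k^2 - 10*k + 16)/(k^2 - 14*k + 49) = (k^2 - 10*k + 16)/(k^2 - 14*k + 49)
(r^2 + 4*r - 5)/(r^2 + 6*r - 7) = (r + 5)/(r + 7)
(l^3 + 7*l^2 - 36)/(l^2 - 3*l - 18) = (l^2 + 4*l - 12)/(l - 6)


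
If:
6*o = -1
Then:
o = -1/6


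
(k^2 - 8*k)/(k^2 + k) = (k - 8)/(k + 1)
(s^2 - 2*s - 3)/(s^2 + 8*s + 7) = (s - 3)/(s + 7)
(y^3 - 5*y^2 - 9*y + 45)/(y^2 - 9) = y - 5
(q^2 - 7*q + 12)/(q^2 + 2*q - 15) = (q - 4)/(q + 5)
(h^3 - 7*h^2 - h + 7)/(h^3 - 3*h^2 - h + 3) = (h - 7)/(h - 3)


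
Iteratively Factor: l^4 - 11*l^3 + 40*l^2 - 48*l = (l - 4)*(l^3 - 7*l^2 + 12*l) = l*(l - 4)*(l^2 - 7*l + 12) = l*(l - 4)^2*(l - 3)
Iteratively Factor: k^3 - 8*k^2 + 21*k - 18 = (k - 3)*(k^2 - 5*k + 6) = (k - 3)*(k - 2)*(k - 3)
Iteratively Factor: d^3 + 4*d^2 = (d)*(d^2 + 4*d) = d^2*(d + 4)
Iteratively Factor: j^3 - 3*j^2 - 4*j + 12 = (j - 3)*(j^2 - 4) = (j - 3)*(j - 2)*(j + 2)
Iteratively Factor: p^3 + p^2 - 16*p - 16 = (p + 4)*(p^2 - 3*p - 4) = (p + 1)*(p + 4)*(p - 4)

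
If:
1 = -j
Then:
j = -1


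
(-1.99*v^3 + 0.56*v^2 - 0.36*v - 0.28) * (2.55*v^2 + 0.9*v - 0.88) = -5.0745*v^5 - 0.363*v^4 + 1.3372*v^3 - 1.5308*v^2 + 0.0647999999999999*v + 0.2464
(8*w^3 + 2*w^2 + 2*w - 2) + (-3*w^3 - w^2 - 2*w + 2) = 5*w^3 + w^2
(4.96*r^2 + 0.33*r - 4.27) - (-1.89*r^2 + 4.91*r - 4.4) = 6.85*r^2 - 4.58*r + 0.130000000000001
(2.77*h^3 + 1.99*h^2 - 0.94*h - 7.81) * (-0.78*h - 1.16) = -2.1606*h^4 - 4.7654*h^3 - 1.5752*h^2 + 7.1822*h + 9.0596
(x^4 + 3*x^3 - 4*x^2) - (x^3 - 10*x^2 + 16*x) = x^4 + 2*x^3 + 6*x^2 - 16*x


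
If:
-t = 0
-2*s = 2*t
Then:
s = 0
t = 0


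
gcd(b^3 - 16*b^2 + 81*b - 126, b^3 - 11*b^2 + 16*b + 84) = b^2 - 13*b + 42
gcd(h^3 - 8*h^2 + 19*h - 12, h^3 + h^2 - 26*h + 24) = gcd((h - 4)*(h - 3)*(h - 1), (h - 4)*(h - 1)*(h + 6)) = h^2 - 5*h + 4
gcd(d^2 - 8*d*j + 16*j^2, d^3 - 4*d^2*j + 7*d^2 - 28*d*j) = d - 4*j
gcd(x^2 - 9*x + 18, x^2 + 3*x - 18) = x - 3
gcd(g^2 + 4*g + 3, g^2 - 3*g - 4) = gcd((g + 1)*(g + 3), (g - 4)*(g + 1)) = g + 1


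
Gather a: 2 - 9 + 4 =-3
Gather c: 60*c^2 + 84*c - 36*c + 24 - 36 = 60*c^2 + 48*c - 12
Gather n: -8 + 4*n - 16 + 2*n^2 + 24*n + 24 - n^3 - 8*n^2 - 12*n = -n^3 - 6*n^2 + 16*n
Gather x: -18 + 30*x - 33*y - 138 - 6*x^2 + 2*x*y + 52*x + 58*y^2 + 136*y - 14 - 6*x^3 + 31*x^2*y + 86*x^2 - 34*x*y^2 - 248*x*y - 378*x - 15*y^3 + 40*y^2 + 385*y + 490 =-6*x^3 + x^2*(31*y + 80) + x*(-34*y^2 - 246*y - 296) - 15*y^3 + 98*y^2 + 488*y + 320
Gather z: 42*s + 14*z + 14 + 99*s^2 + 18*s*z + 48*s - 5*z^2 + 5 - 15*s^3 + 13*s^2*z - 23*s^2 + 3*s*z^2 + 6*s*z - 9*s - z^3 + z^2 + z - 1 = -15*s^3 + 76*s^2 + 81*s - z^3 + z^2*(3*s - 4) + z*(13*s^2 + 24*s + 15) + 18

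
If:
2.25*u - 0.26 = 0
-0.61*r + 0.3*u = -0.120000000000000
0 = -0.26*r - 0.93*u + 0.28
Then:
No Solution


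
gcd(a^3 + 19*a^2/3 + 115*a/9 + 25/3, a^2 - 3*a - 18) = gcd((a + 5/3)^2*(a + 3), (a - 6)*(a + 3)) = a + 3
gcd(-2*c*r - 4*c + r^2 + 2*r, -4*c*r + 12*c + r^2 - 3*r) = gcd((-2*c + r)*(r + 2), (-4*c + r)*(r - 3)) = 1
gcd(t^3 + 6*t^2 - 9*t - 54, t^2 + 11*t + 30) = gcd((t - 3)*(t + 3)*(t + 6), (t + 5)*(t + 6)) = t + 6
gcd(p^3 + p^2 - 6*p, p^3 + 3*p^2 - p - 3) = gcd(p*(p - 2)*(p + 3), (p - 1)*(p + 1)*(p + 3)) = p + 3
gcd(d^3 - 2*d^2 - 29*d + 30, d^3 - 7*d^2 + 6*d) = d^2 - 7*d + 6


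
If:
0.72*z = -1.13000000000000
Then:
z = -1.57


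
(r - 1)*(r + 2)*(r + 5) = r^3 + 6*r^2 + 3*r - 10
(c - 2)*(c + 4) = c^2 + 2*c - 8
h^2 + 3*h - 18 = (h - 3)*(h + 6)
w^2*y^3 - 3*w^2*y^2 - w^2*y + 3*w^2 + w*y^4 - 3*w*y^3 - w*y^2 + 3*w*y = (w + y)*(y - 3)*(y - 1)*(w*y + w)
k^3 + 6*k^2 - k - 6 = (k - 1)*(k + 1)*(k + 6)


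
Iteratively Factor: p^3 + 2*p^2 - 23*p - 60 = (p + 3)*(p^2 - p - 20) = (p + 3)*(p + 4)*(p - 5)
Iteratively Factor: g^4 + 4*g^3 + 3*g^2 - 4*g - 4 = (g - 1)*(g^3 + 5*g^2 + 8*g + 4) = (g - 1)*(g + 1)*(g^2 + 4*g + 4) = (g - 1)*(g + 1)*(g + 2)*(g + 2)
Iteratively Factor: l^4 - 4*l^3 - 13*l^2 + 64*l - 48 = (l + 4)*(l^3 - 8*l^2 + 19*l - 12) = (l - 3)*(l + 4)*(l^2 - 5*l + 4) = (l - 4)*(l - 3)*(l + 4)*(l - 1)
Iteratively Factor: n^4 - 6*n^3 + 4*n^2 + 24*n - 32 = (n + 2)*(n^3 - 8*n^2 + 20*n - 16) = (n - 2)*(n + 2)*(n^2 - 6*n + 8) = (n - 4)*(n - 2)*(n + 2)*(n - 2)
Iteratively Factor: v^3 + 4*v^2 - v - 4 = (v + 4)*(v^2 - 1) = (v + 1)*(v + 4)*(v - 1)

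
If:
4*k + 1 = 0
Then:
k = -1/4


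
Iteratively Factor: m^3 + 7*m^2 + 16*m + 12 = (m + 2)*(m^2 + 5*m + 6) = (m + 2)*(m + 3)*(m + 2)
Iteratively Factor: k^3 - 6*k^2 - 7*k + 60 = (k - 4)*(k^2 - 2*k - 15) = (k - 5)*(k - 4)*(k + 3)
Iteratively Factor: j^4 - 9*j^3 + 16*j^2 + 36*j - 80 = (j - 4)*(j^3 - 5*j^2 - 4*j + 20) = (j - 5)*(j - 4)*(j^2 - 4) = (j - 5)*(j - 4)*(j + 2)*(j - 2)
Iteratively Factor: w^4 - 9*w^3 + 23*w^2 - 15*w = (w - 1)*(w^3 - 8*w^2 + 15*w) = w*(w - 1)*(w^2 - 8*w + 15) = w*(w - 5)*(w - 1)*(w - 3)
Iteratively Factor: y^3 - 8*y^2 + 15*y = (y - 3)*(y^2 - 5*y) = y*(y - 3)*(y - 5)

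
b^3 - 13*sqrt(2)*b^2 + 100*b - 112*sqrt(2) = (b - 7*sqrt(2))*(b - 4*sqrt(2))*(b - 2*sqrt(2))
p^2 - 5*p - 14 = (p - 7)*(p + 2)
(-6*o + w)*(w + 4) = -6*o*w - 24*o + w^2 + 4*w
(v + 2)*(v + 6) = v^2 + 8*v + 12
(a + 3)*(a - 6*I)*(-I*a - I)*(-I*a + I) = -a^4 - 3*a^3 + 6*I*a^3 + a^2 + 18*I*a^2 + 3*a - 6*I*a - 18*I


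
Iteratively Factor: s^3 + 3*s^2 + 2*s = (s)*(s^2 + 3*s + 2) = s*(s + 2)*(s + 1)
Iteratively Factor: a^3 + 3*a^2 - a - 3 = (a + 1)*(a^2 + 2*a - 3) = (a - 1)*(a + 1)*(a + 3)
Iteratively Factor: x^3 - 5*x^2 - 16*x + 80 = (x + 4)*(x^2 - 9*x + 20) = (x - 5)*(x + 4)*(x - 4)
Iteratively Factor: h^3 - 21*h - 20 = (h + 1)*(h^2 - h - 20) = (h - 5)*(h + 1)*(h + 4)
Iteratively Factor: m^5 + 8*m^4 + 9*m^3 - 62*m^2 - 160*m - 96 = (m + 4)*(m^4 + 4*m^3 - 7*m^2 - 34*m - 24) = (m - 3)*(m + 4)*(m^3 + 7*m^2 + 14*m + 8) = (m - 3)*(m + 4)^2*(m^2 + 3*m + 2) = (m - 3)*(m + 1)*(m + 4)^2*(m + 2)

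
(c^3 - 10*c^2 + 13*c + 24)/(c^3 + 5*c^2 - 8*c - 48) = (c^2 - 7*c - 8)/(c^2 + 8*c + 16)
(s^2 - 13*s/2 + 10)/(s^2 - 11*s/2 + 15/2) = (s - 4)/(s - 3)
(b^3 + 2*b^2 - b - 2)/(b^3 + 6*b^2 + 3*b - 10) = (b + 1)/(b + 5)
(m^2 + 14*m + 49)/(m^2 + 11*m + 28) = (m + 7)/(m + 4)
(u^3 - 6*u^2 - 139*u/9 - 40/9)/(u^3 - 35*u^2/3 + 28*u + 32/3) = (u + 5/3)/(u - 4)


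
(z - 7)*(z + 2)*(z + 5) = z^3 - 39*z - 70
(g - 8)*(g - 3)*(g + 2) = g^3 - 9*g^2 + 2*g + 48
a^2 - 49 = (a - 7)*(a + 7)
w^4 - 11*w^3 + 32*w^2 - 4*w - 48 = (w - 6)*(w - 4)*(w - 2)*(w + 1)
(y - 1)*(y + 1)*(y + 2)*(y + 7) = y^4 + 9*y^3 + 13*y^2 - 9*y - 14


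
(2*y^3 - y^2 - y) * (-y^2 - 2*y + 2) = -2*y^5 - 3*y^4 + 7*y^3 - 2*y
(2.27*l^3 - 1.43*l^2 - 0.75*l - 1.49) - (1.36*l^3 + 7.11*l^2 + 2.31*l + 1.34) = 0.91*l^3 - 8.54*l^2 - 3.06*l - 2.83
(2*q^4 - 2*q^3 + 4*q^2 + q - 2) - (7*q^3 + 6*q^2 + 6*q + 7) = 2*q^4 - 9*q^3 - 2*q^2 - 5*q - 9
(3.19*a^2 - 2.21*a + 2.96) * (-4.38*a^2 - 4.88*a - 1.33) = -13.9722*a^4 - 5.8874*a^3 - 6.4227*a^2 - 11.5055*a - 3.9368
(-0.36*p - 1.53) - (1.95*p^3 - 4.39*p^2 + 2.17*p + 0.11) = -1.95*p^3 + 4.39*p^2 - 2.53*p - 1.64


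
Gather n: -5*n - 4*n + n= -8*n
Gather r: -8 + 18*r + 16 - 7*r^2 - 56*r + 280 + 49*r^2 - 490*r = 42*r^2 - 528*r + 288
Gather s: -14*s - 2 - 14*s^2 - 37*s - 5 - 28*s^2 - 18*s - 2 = -42*s^2 - 69*s - 9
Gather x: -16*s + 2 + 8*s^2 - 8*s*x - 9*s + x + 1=8*s^2 - 25*s + x*(1 - 8*s) + 3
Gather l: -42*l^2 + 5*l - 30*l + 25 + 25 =-42*l^2 - 25*l + 50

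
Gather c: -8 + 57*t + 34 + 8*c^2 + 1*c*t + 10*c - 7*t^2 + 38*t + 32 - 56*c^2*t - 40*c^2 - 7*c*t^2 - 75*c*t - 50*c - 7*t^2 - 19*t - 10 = c^2*(-56*t - 32) + c*(-7*t^2 - 74*t - 40) - 14*t^2 + 76*t + 48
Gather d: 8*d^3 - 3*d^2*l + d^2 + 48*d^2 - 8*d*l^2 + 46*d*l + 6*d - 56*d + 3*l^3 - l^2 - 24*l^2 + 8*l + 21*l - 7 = 8*d^3 + d^2*(49 - 3*l) + d*(-8*l^2 + 46*l - 50) + 3*l^3 - 25*l^2 + 29*l - 7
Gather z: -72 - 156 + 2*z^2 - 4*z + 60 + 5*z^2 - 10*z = 7*z^2 - 14*z - 168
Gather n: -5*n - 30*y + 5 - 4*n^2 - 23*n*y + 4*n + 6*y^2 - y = -4*n^2 + n*(-23*y - 1) + 6*y^2 - 31*y + 5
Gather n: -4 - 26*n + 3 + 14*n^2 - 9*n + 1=14*n^2 - 35*n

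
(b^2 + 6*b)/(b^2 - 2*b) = (b + 6)/(b - 2)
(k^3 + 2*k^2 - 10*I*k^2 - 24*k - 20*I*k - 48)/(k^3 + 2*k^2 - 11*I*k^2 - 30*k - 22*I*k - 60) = (k - 4*I)/(k - 5*I)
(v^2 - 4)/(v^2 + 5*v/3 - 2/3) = 3*(v - 2)/(3*v - 1)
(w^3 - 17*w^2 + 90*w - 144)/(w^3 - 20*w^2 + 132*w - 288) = (w - 3)/(w - 6)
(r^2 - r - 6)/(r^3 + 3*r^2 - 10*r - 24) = 1/(r + 4)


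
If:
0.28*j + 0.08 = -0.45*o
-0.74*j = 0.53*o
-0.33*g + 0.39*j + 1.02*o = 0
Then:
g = -0.72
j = 0.23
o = -0.32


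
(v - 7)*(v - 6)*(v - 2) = v^3 - 15*v^2 + 68*v - 84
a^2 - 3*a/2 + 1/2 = (a - 1)*(a - 1/2)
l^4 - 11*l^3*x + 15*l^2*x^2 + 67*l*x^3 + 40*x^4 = (l - 8*x)*(l - 5*x)*(l + x)^2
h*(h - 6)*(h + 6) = h^3 - 36*h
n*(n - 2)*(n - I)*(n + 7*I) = n^4 - 2*n^3 + 6*I*n^3 + 7*n^2 - 12*I*n^2 - 14*n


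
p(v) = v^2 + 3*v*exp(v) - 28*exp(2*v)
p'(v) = 3*v*exp(v) + 2*v - 56*exp(2*v) + 3*exp(v)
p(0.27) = -46.91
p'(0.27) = -90.57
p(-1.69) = 0.97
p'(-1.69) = -5.67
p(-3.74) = 13.71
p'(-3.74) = -7.71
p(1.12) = -251.46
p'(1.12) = -504.29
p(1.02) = -205.81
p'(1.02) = -411.83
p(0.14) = -36.54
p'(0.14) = -69.88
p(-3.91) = 15.04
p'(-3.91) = -8.02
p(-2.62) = 6.14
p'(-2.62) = -5.89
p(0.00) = -28.00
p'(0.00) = -53.00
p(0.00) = -28.00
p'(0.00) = -53.00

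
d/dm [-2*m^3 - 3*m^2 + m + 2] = -6*m^2 - 6*m + 1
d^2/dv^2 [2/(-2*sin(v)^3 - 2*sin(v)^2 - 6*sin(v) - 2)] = (9*sin(v)^6 + 11*sin(v)^5 - 2*sin(v)^4 - 16*sin(v)^3 - 19*sin(v)^2 - 15*sin(v) - 16)/(sin(v)^3 + sin(v)^2 + 3*sin(v) + 1)^3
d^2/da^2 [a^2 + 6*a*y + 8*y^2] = 2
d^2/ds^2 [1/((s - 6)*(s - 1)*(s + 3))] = 2*(6*s^4 - 32*s^3 + 3*s^2 + 126*s + 297)/(s^9 - 12*s^8 + 3*s^7 + 350*s^6 - 477*s^5 - 3456*s^4 + 4077*s^3 + 8262*s^2 - 14580*s + 5832)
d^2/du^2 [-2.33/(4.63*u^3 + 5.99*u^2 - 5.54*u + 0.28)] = ((64.7274*u + 27.9134)*(4.63*u^3 + 5.99*u^2 - 5.54*u + 0.28) - 2.33*(13.89*u^2 + 11.98*u - 5.54)*(27.78*u^2 + 23.96*u - 11.08))/(4.63*u^3 + 5.99*u^2 - 5.54*u + 0.28)^3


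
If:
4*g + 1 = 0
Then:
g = -1/4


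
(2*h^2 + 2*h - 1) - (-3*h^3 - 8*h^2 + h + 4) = 3*h^3 + 10*h^2 + h - 5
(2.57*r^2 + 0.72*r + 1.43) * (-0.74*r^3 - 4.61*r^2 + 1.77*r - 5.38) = -1.9018*r^5 - 12.3805*r^4 + 0.1715*r^3 - 19.1445*r^2 - 1.3425*r - 7.6934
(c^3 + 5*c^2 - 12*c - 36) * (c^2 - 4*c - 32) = c^5 + c^4 - 64*c^3 - 148*c^2 + 528*c + 1152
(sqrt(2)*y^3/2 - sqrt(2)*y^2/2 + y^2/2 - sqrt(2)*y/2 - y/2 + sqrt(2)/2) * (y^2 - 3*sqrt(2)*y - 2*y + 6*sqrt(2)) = sqrt(2)*y^5/2 - 5*y^4/2 - 3*sqrt(2)*y^4/2 - sqrt(2)*y^3 + 15*y^3/2 - 2*y^2 + 6*sqrt(2)*y^2 - 9*y - 4*sqrt(2)*y + 6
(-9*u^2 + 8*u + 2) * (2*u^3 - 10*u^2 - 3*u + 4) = -18*u^5 + 106*u^4 - 49*u^3 - 80*u^2 + 26*u + 8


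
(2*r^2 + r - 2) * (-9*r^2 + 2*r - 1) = -18*r^4 - 5*r^3 + 18*r^2 - 5*r + 2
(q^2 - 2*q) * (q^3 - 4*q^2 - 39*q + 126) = q^5 - 6*q^4 - 31*q^3 + 204*q^2 - 252*q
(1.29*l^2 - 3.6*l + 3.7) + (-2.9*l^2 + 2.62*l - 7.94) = -1.61*l^2 - 0.98*l - 4.24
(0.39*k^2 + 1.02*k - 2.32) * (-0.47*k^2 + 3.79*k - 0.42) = -0.1833*k^4 + 0.9987*k^3 + 4.7924*k^2 - 9.2212*k + 0.9744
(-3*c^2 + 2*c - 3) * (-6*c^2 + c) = 18*c^4 - 15*c^3 + 20*c^2 - 3*c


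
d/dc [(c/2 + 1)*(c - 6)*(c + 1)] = 3*c^2/2 - 3*c - 8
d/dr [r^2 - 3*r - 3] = 2*r - 3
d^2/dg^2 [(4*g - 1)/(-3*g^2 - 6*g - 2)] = 6*(-12*(g + 1)^2*(4*g - 1) + (12*g + 7)*(3*g^2 + 6*g + 2))/(3*g^2 + 6*g + 2)^3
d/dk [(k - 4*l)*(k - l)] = 2*k - 5*l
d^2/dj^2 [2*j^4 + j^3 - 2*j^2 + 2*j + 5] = 24*j^2 + 6*j - 4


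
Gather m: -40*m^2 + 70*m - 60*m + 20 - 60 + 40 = -40*m^2 + 10*m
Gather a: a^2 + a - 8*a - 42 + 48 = a^2 - 7*a + 6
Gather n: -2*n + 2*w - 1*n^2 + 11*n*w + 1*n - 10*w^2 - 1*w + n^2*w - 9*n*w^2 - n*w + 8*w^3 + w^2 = n^2*(w - 1) + n*(-9*w^2 + 10*w - 1) + 8*w^3 - 9*w^2 + w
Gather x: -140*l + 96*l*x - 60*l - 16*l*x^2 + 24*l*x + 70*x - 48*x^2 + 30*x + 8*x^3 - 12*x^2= -200*l + 8*x^3 + x^2*(-16*l - 60) + x*(120*l + 100)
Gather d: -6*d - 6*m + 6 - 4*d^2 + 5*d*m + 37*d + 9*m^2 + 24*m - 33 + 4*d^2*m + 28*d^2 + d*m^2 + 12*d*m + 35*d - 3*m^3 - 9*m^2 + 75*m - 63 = d^2*(4*m + 24) + d*(m^2 + 17*m + 66) - 3*m^3 + 93*m - 90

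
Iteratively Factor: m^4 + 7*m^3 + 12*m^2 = (m + 3)*(m^3 + 4*m^2) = m*(m + 3)*(m^2 + 4*m) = m*(m + 3)*(m + 4)*(m)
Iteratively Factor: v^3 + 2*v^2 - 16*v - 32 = (v + 4)*(v^2 - 2*v - 8) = (v - 4)*(v + 4)*(v + 2)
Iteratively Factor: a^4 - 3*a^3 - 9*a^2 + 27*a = (a)*(a^3 - 3*a^2 - 9*a + 27) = a*(a - 3)*(a^2 - 9) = a*(a - 3)^2*(a + 3)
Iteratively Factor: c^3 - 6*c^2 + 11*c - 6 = (c - 1)*(c^2 - 5*c + 6) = (c - 3)*(c - 1)*(c - 2)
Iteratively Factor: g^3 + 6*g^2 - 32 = (g - 2)*(g^2 + 8*g + 16) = (g - 2)*(g + 4)*(g + 4)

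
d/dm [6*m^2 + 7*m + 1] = 12*m + 7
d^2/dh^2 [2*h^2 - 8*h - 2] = 4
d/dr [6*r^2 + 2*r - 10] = 12*r + 2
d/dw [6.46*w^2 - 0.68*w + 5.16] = 12.92*w - 0.68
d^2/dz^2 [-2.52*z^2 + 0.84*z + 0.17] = -5.04000000000000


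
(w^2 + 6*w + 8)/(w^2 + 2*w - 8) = (w + 2)/(w - 2)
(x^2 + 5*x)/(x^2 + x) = (x + 5)/(x + 1)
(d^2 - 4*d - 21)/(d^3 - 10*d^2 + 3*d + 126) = 1/(d - 6)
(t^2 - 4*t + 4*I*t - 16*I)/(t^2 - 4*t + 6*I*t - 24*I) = (t + 4*I)/(t + 6*I)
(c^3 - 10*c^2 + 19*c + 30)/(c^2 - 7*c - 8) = (c^2 - 11*c + 30)/(c - 8)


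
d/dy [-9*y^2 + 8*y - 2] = 8 - 18*y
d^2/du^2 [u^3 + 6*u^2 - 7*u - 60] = 6*u + 12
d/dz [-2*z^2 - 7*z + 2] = -4*z - 7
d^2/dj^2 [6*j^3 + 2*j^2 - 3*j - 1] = 36*j + 4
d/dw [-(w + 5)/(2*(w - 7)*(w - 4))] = (w^2 + 10*w - 83)/(2*(w^4 - 22*w^3 + 177*w^2 - 616*w + 784))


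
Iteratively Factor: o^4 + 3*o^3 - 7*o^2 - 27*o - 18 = (o - 3)*(o^3 + 6*o^2 + 11*o + 6) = (o - 3)*(o + 2)*(o^2 + 4*o + 3) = (o - 3)*(o + 2)*(o + 3)*(o + 1)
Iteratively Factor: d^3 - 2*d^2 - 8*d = (d + 2)*(d^2 - 4*d) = d*(d + 2)*(d - 4)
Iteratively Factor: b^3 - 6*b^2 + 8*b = (b)*(b^2 - 6*b + 8) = b*(b - 2)*(b - 4)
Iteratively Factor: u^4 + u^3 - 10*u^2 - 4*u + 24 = (u - 2)*(u^3 + 3*u^2 - 4*u - 12) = (u - 2)^2*(u^2 + 5*u + 6) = (u - 2)^2*(u + 3)*(u + 2)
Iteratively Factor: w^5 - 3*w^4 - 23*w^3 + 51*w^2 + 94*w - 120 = (w + 4)*(w^4 - 7*w^3 + 5*w^2 + 31*w - 30) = (w + 2)*(w + 4)*(w^3 - 9*w^2 + 23*w - 15) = (w - 1)*(w + 2)*(w + 4)*(w^2 - 8*w + 15) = (w - 5)*(w - 1)*(w + 2)*(w + 4)*(w - 3)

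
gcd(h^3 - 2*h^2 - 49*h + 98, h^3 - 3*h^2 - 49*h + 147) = h^2 - 49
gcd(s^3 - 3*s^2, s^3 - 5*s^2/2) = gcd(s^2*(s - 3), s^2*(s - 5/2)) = s^2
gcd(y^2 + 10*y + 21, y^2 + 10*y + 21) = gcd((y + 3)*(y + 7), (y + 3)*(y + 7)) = y^2 + 10*y + 21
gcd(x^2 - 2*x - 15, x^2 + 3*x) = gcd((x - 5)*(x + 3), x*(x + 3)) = x + 3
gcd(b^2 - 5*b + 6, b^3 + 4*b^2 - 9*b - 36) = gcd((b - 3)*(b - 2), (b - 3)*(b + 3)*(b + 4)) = b - 3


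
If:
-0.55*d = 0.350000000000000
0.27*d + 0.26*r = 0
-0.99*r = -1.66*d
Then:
No Solution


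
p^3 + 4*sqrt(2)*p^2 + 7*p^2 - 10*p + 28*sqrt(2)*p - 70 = (p + 7)*(p - sqrt(2))*(p + 5*sqrt(2))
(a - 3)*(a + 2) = a^2 - a - 6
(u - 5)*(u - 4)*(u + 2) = u^3 - 7*u^2 + 2*u + 40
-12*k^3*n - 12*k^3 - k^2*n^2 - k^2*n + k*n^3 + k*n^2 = (-4*k + n)*(3*k + n)*(k*n + k)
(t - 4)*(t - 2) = t^2 - 6*t + 8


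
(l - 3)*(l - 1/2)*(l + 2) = l^3 - 3*l^2/2 - 11*l/2 + 3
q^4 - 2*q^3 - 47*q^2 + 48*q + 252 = (q - 7)*(q - 3)*(q + 2)*(q + 6)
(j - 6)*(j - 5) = j^2 - 11*j + 30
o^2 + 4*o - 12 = (o - 2)*(o + 6)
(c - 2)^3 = c^3 - 6*c^2 + 12*c - 8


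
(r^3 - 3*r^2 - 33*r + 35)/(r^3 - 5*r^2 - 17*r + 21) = (r + 5)/(r + 3)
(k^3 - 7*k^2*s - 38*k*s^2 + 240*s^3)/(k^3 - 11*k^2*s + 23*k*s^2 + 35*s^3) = (-k^2 + 2*k*s + 48*s^2)/(-k^2 + 6*k*s + 7*s^2)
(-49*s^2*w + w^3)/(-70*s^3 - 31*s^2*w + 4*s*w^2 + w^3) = w*(7*s - w)/(10*s^2 + 3*s*w - w^2)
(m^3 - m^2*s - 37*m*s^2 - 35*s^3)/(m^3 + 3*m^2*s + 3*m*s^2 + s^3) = (m^2 - 2*m*s - 35*s^2)/(m^2 + 2*m*s + s^2)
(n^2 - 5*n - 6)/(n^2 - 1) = (n - 6)/(n - 1)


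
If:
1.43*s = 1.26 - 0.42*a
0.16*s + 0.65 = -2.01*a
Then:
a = -0.40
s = 1.00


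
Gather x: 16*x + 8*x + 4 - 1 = 24*x + 3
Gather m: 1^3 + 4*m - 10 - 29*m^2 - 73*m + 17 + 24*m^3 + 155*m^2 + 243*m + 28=24*m^3 + 126*m^2 + 174*m + 36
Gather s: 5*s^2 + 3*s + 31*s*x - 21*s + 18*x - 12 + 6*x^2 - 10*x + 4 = 5*s^2 + s*(31*x - 18) + 6*x^2 + 8*x - 8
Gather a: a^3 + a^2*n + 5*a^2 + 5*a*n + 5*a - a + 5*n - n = a^3 + a^2*(n + 5) + a*(5*n + 4) + 4*n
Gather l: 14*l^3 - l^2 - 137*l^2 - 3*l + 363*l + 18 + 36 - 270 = 14*l^3 - 138*l^2 + 360*l - 216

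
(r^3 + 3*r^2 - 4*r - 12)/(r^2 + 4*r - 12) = (r^2 + 5*r + 6)/(r + 6)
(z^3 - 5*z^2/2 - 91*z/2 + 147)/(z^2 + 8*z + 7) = (z^2 - 19*z/2 + 21)/(z + 1)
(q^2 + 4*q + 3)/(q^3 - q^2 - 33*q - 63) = (q + 1)/(q^2 - 4*q - 21)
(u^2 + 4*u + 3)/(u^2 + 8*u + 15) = (u + 1)/(u + 5)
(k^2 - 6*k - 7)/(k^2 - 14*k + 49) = (k + 1)/(k - 7)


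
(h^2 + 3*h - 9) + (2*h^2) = 3*h^2 + 3*h - 9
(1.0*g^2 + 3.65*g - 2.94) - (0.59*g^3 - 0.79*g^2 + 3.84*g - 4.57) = -0.59*g^3 + 1.79*g^2 - 0.19*g + 1.63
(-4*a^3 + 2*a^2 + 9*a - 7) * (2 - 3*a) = 12*a^4 - 14*a^3 - 23*a^2 + 39*a - 14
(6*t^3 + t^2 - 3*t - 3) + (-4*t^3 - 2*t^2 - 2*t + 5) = 2*t^3 - t^2 - 5*t + 2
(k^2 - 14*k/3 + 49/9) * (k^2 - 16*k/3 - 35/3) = k^4 - 10*k^3 + 56*k^2/3 + 686*k/27 - 1715/27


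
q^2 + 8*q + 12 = (q + 2)*(q + 6)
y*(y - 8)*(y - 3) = y^3 - 11*y^2 + 24*y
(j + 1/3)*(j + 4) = j^2 + 13*j/3 + 4/3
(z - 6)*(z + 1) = z^2 - 5*z - 6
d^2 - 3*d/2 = d*(d - 3/2)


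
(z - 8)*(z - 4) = z^2 - 12*z + 32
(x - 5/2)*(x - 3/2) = x^2 - 4*x + 15/4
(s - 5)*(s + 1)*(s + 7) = s^3 + 3*s^2 - 33*s - 35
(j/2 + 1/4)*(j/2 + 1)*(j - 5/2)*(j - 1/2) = j^4/4 - j^3/8 - 21*j^2/16 + j/32 + 5/16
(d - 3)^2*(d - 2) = d^3 - 8*d^2 + 21*d - 18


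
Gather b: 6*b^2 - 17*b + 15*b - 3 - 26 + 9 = 6*b^2 - 2*b - 20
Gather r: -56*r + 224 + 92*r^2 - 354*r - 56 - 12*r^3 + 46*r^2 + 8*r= -12*r^3 + 138*r^2 - 402*r + 168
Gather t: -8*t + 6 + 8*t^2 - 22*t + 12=8*t^2 - 30*t + 18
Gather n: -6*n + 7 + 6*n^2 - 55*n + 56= 6*n^2 - 61*n + 63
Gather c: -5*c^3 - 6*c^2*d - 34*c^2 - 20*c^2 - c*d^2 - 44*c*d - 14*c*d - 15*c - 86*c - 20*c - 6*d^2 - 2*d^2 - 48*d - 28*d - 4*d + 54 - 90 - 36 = -5*c^3 + c^2*(-6*d - 54) + c*(-d^2 - 58*d - 121) - 8*d^2 - 80*d - 72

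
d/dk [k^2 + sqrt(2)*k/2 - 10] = 2*k + sqrt(2)/2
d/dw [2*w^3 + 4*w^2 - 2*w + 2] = 6*w^2 + 8*w - 2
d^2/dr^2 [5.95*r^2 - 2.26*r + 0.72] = 11.9000000000000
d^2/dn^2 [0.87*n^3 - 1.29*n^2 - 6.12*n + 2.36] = 5.22*n - 2.58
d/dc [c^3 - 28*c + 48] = 3*c^2 - 28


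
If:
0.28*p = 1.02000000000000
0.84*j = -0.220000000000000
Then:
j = -0.26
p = 3.64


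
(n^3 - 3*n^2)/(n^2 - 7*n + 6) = n^2*(n - 3)/(n^2 - 7*n + 6)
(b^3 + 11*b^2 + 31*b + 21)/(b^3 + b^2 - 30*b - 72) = (b^2 + 8*b + 7)/(b^2 - 2*b - 24)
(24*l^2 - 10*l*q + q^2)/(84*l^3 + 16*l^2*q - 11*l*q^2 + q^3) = (-4*l + q)/(-14*l^2 - 5*l*q + q^2)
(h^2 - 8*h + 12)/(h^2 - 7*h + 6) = (h - 2)/(h - 1)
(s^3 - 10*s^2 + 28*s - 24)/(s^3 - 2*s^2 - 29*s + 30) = (s^2 - 4*s + 4)/(s^2 + 4*s - 5)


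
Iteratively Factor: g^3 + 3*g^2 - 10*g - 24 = (g + 4)*(g^2 - g - 6) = (g - 3)*(g + 4)*(g + 2)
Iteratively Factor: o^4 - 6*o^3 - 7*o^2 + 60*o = (o + 3)*(o^3 - 9*o^2 + 20*o) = (o - 4)*(o + 3)*(o^2 - 5*o) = (o - 5)*(o - 4)*(o + 3)*(o)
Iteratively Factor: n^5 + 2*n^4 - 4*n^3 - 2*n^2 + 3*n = (n - 1)*(n^4 + 3*n^3 - n^2 - 3*n) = (n - 1)^2*(n^3 + 4*n^2 + 3*n) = (n - 1)^2*(n + 1)*(n^2 + 3*n) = n*(n - 1)^2*(n + 1)*(n + 3)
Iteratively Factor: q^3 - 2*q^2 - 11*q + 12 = (q - 1)*(q^2 - q - 12) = (q - 4)*(q - 1)*(q + 3)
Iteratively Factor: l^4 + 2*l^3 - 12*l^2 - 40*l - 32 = (l + 2)*(l^3 - 12*l - 16) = (l + 2)^2*(l^2 - 2*l - 8) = (l - 4)*(l + 2)^2*(l + 2)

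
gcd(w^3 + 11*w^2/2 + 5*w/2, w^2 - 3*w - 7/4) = w + 1/2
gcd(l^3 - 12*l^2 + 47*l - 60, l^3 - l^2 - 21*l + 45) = l - 3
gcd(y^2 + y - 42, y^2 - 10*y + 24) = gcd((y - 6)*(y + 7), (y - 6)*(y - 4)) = y - 6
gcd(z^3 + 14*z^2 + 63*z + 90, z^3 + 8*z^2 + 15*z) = z^2 + 8*z + 15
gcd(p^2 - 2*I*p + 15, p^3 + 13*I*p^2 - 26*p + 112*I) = 1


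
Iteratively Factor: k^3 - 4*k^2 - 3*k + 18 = (k - 3)*(k^2 - k - 6) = (k - 3)^2*(k + 2)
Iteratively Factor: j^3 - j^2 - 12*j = (j + 3)*(j^2 - 4*j) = j*(j + 3)*(j - 4)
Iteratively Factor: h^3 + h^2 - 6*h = (h)*(h^2 + h - 6) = h*(h - 2)*(h + 3)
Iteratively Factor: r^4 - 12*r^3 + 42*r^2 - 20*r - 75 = (r - 5)*(r^3 - 7*r^2 + 7*r + 15) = (r - 5)^2*(r^2 - 2*r - 3) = (r - 5)^2*(r - 3)*(r + 1)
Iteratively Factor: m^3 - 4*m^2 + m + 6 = (m + 1)*(m^2 - 5*m + 6) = (m - 3)*(m + 1)*(m - 2)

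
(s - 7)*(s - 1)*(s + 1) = s^3 - 7*s^2 - s + 7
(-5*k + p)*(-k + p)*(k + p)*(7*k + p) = 35*k^4 - 2*k^3*p - 36*k^2*p^2 + 2*k*p^3 + p^4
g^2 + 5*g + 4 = (g + 1)*(g + 4)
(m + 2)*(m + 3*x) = m^2 + 3*m*x + 2*m + 6*x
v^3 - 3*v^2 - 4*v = v*(v - 4)*(v + 1)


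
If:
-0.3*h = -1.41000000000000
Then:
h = 4.70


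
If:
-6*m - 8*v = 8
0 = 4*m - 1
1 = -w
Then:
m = 1/4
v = -19/16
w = -1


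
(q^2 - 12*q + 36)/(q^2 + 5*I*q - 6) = (q^2 - 12*q + 36)/(q^2 + 5*I*q - 6)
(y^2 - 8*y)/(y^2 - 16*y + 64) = y/(y - 8)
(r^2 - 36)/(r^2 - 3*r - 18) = (r + 6)/(r + 3)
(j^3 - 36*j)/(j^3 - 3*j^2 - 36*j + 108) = j/(j - 3)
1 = 1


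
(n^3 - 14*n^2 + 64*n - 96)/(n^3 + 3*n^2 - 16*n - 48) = (n^2 - 10*n + 24)/(n^2 + 7*n + 12)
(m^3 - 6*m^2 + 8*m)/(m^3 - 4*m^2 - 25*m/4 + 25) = 4*m*(m - 2)/(4*m^2 - 25)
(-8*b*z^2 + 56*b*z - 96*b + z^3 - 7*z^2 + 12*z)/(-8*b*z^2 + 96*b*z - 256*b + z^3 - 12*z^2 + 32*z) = (z - 3)/(z - 8)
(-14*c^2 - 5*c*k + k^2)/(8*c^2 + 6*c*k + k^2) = (-7*c + k)/(4*c + k)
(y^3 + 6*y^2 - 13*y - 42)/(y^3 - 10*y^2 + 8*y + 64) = (y^2 + 4*y - 21)/(y^2 - 12*y + 32)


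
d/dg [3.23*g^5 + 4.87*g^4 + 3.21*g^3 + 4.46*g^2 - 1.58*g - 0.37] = 16.15*g^4 + 19.48*g^3 + 9.63*g^2 + 8.92*g - 1.58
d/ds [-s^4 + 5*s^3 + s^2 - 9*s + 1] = -4*s^3 + 15*s^2 + 2*s - 9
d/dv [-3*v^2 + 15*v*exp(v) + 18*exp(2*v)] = 15*v*exp(v) - 6*v + 36*exp(2*v) + 15*exp(v)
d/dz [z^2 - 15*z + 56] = 2*z - 15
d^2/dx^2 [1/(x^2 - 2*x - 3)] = 2*(x^2 - 2*x - 4*(x - 1)^2 - 3)/(-x^2 + 2*x + 3)^3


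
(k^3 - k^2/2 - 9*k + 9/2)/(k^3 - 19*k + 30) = (2*k^2 + 5*k - 3)/(2*(k^2 + 3*k - 10))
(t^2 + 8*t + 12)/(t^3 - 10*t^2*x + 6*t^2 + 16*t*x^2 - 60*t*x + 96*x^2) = (t + 2)/(t^2 - 10*t*x + 16*x^2)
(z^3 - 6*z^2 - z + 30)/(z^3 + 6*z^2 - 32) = (z^3 - 6*z^2 - z + 30)/(z^3 + 6*z^2 - 32)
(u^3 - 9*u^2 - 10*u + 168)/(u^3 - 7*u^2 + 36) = (u^2 - 3*u - 28)/(u^2 - u - 6)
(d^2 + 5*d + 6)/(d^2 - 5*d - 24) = (d + 2)/(d - 8)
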